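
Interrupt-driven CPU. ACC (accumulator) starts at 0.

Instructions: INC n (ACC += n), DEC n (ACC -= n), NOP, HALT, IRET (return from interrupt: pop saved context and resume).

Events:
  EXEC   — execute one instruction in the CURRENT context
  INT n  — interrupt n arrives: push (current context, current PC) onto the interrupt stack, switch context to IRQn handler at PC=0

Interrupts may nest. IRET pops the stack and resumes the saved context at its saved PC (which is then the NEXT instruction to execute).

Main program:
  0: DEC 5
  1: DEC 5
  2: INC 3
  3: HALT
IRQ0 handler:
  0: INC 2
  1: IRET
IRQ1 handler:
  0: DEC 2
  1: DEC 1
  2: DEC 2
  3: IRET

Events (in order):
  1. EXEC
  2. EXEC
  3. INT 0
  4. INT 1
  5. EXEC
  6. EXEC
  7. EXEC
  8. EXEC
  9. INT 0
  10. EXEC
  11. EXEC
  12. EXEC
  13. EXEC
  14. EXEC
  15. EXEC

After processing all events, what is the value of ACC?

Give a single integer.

Event 1 (EXEC): [MAIN] PC=0: DEC 5 -> ACC=-5
Event 2 (EXEC): [MAIN] PC=1: DEC 5 -> ACC=-10
Event 3 (INT 0): INT 0 arrives: push (MAIN, PC=2), enter IRQ0 at PC=0 (depth now 1)
Event 4 (INT 1): INT 1 arrives: push (IRQ0, PC=0), enter IRQ1 at PC=0 (depth now 2)
Event 5 (EXEC): [IRQ1] PC=0: DEC 2 -> ACC=-12
Event 6 (EXEC): [IRQ1] PC=1: DEC 1 -> ACC=-13
Event 7 (EXEC): [IRQ1] PC=2: DEC 2 -> ACC=-15
Event 8 (EXEC): [IRQ1] PC=3: IRET -> resume IRQ0 at PC=0 (depth now 1)
Event 9 (INT 0): INT 0 arrives: push (IRQ0, PC=0), enter IRQ0 at PC=0 (depth now 2)
Event 10 (EXEC): [IRQ0] PC=0: INC 2 -> ACC=-13
Event 11 (EXEC): [IRQ0] PC=1: IRET -> resume IRQ0 at PC=0 (depth now 1)
Event 12 (EXEC): [IRQ0] PC=0: INC 2 -> ACC=-11
Event 13 (EXEC): [IRQ0] PC=1: IRET -> resume MAIN at PC=2 (depth now 0)
Event 14 (EXEC): [MAIN] PC=2: INC 3 -> ACC=-8
Event 15 (EXEC): [MAIN] PC=3: HALT

Answer: -8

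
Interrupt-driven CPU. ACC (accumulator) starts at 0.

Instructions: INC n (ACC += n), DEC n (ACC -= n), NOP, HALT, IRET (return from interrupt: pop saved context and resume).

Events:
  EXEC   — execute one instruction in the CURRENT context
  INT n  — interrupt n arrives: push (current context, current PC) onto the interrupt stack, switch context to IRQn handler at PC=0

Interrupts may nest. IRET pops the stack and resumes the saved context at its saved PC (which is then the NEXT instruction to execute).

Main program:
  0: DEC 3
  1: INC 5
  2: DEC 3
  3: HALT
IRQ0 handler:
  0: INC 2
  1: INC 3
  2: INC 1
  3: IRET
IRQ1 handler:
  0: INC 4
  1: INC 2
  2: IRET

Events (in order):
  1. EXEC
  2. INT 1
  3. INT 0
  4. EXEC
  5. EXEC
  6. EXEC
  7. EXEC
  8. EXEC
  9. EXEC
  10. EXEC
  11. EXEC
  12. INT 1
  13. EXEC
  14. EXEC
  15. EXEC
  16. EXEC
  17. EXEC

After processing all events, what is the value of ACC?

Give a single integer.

Event 1 (EXEC): [MAIN] PC=0: DEC 3 -> ACC=-3
Event 2 (INT 1): INT 1 arrives: push (MAIN, PC=1), enter IRQ1 at PC=0 (depth now 1)
Event 3 (INT 0): INT 0 arrives: push (IRQ1, PC=0), enter IRQ0 at PC=0 (depth now 2)
Event 4 (EXEC): [IRQ0] PC=0: INC 2 -> ACC=-1
Event 5 (EXEC): [IRQ0] PC=1: INC 3 -> ACC=2
Event 6 (EXEC): [IRQ0] PC=2: INC 1 -> ACC=3
Event 7 (EXEC): [IRQ0] PC=3: IRET -> resume IRQ1 at PC=0 (depth now 1)
Event 8 (EXEC): [IRQ1] PC=0: INC 4 -> ACC=7
Event 9 (EXEC): [IRQ1] PC=1: INC 2 -> ACC=9
Event 10 (EXEC): [IRQ1] PC=2: IRET -> resume MAIN at PC=1 (depth now 0)
Event 11 (EXEC): [MAIN] PC=1: INC 5 -> ACC=14
Event 12 (INT 1): INT 1 arrives: push (MAIN, PC=2), enter IRQ1 at PC=0 (depth now 1)
Event 13 (EXEC): [IRQ1] PC=0: INC 4 -> ACC=18
Event 14 (EXEC): [IRQ1] PC=1: INC 2 -> ACC=20
Event 15 (EXEC): [IRQ1] PC=2: IRET -> resume MAIN at PC=2 (depth now 0)
Event 16 (EXEC): [MAIN] PC=2: DEC 3 -> ACC=17
Event 17 (EXEC): [MAIN] PC=3: HALT

Answer: 17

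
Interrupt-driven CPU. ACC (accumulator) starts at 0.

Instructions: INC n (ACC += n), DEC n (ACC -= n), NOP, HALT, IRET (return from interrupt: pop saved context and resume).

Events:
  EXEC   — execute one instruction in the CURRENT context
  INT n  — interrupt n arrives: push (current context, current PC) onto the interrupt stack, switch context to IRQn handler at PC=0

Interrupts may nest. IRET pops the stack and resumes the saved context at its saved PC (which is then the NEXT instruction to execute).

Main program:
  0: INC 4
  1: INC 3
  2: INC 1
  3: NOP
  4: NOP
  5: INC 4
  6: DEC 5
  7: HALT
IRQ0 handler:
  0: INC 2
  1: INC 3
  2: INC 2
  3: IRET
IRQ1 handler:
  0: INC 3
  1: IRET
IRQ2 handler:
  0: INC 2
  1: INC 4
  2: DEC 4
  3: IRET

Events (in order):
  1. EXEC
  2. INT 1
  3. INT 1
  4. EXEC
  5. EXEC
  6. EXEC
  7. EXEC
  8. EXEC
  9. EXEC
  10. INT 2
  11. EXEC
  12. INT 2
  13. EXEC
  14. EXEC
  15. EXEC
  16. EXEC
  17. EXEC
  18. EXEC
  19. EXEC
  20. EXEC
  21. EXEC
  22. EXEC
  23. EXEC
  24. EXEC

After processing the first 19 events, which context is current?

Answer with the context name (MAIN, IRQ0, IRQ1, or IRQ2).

Answer: MAIN

Derivation:
Event 1 (EXEC): [MAIN] PC=0: INC 4 -> ACC=4
Event 2 (INT 1): INT 1 arrives: push (MAIN, PC=1), enter IRQ1 at PC=0 (depth now 1)
Event 3 (INT 1): INT 1 arrives: push (IRQ1, PC=0), enter IRQ1 at PC=0 (depth now 2)
Event 4 (EXEC): [IRQ1] PC=0: INC 3 -> ACC=7
Event 5 (EXEC): [IRQ1] PC=1: IRET -> resume IRQ1 at PC=0 (depth now 1)
Event 6 (EXEC): [IRQ1] PC=0: INC 3 -> ACC=10
Event 7 (EXEC): [IRQ1] PC=1: IRET -> resume MAIN at PC=1 (depth now 0)
Event 8 (EXEC): [MAIN] PC=1: INC 3 -> ACC=13
Event 9 (EXEC): [MAIN] PC=2: INC 1 -> ACC=14
Event 10 (INT 2): INT 2 arrives: push (MAIN, PC=3), enter IRQ2 at PC=0 (depth now 1)
Event 11 (EXEC): [IRQ2] PC=0: INC 2 -> ACC=16
Event 12 (INT 2): INT 2 arrives: push (IRQ2, PC=1), enter IRQ2 at PC=0 (depth now 2)
Event 13 (EXEC): [IRQ2] PC=0: INC 2 -> ACC=18
Event 14 (EXEC): [IRQ2] PC=1: INC 4 -> ACC=22
Event 15 (EXEC): [IRQ2] PC=2: DEC 4 -> ACC=18
Event 16 (EXEC): [IRQ2] PC=3: IRET -> resume IRQ2 at PC=1 (depth now 1)
Event 17 (EXEC): [IRQ2] PC=1: INC 4 -> ACC=22
Event 18 (EXEC): [IRQ2] PC=2: DEC 4 -> ACC=18
Event 19 (EXEC): [IRQ2] PC=3: IRET -> resume MAIN at PC=3 (depth now 0)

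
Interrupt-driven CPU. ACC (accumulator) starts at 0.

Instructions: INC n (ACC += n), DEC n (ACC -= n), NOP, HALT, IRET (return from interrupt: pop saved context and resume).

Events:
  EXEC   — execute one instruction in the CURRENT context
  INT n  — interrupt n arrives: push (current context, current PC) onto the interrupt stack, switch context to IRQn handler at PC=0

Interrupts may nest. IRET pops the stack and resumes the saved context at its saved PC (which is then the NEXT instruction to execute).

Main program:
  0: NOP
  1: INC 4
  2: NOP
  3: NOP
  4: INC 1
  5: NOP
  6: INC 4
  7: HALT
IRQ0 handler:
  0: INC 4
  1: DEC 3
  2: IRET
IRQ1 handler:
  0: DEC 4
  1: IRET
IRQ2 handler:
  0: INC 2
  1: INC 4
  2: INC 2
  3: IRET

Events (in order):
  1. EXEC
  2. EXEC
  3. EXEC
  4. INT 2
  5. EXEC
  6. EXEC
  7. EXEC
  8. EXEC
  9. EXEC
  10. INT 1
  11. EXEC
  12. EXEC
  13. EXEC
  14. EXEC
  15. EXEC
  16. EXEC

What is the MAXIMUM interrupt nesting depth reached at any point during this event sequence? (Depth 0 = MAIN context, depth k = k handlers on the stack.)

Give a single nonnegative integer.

Event 1 (EXEC): [MAIN] PC=0: NOP [depth=0]
Event 2 (EXEC): [MAIN] PC=1: INC 4 -> ACC=4 [depth=0]
Event 3 (EXEC): [MAIN] PC=2: NOP [depth=0]
Event 4 (INT 2): INT 2 arrives: push (MAIN, PC=3), enter IRQ2 at PC=0 (depth now 1) [depth=1]
Event 5 (EXEC): [IRQ2] PC=0: INC 2 -> ACC=6 [depth=1]
Event 6 (EXEC): [IRQ2] PC=1: INC 4 -> ACC=10 [depth=1]
Event 7 (EXEC): [IRQ2] PC=2: INC 2 -> ACC=12 [depth=1]
Event 8 (EXEC): [IRQ2] PC=3: IRET -> resume MAIN at PC=3 (depth now 0) [depth=0]
Event 9 (EXEC): [MAIN] PC=3: NOP [depth=0]
Event 10 (INT 1): INT 1 arrives: push (MAIN, PC=4), enter IRQ1 at PC=0 (depth now 1) [depth=1]
Event 11 (EXEC): [IRQ1] PC=0: DEC 4 -> ACC=8 [depth=1]
Event 12 (EXEC): [IRQ1] PC=1: IRET -> resume MAIN at PC=4 (depth now 0) [depth=0]
Event 13 (EXEC): [MAIN] PC=4: INC 1 -> ACC=9 [depth=0]
Event 14 (EXEC): [MAIN] PC=5: NOP [depth=0]
Event 15 (EXEC): [MAIN] PC=6: INC 4 -> ACC=13 [depth=0]
Event 16 (EXEC): [MAIN] PC=7: HALT [depth=0]
Max depth observed: 1

Answer: 1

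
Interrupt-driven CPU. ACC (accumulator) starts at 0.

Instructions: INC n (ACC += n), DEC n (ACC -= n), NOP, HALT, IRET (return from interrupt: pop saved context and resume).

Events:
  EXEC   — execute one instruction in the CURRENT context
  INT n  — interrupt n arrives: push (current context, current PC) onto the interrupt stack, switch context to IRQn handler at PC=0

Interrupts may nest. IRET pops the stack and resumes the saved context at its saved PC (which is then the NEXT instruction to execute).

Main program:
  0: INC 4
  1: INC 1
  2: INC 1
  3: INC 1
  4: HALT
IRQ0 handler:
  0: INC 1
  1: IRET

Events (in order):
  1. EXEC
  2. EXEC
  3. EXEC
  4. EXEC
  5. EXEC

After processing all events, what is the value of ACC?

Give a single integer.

Answer: 7

Derivation:
Event 1 (EXEC): [MAIN] PC=0: INC 4 -> ACC=4
Event 2 (EXEC): [MAIN] PC=1: INC 1 -> ACC=5
Event 3 (EXEC): [MAIN] PC=2: INC 1 -> ACC=6
Event 4 (EXEC): [MAIN] PC=3: INC 1 -> ACC=7
Event 5 (EXEC): [MAIN] PC=4: HALT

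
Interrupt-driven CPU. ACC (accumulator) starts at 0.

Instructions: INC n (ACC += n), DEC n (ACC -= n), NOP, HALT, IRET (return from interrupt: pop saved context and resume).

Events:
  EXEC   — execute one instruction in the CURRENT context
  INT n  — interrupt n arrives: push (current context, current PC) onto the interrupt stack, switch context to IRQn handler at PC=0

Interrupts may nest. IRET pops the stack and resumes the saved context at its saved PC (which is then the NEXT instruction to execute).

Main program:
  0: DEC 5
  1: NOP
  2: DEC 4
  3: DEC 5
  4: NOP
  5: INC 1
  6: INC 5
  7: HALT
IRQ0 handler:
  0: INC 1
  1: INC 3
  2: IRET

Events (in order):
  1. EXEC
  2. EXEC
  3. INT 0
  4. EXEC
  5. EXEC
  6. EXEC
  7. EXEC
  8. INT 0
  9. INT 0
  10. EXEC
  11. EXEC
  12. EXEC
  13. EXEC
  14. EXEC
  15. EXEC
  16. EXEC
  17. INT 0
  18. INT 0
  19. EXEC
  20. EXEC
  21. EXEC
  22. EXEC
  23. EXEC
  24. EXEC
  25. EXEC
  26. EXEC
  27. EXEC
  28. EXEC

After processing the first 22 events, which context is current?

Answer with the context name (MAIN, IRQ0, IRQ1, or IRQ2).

Event 1 (EXEC): [MAIN] PC=0: DEC 5 -> ACC=-5
Event 2 (EXEC): [MAIN] PC=1: NOP
Event 3 (INT 0): INT 0 arrives: push (MAIN, PC=2), enter IRQ0 at PC=0 (depth now 1)
Event 4 (EXEC): [IRQ0] PC=0: INC 1 -> ACC=-4
Event 5 (EXEC): [IRQ0] PC=1: INC 3 -> ACC=-1
Event 6 (EXEC): [IRQ0] PC=2: IRET -> resume MAIN at PC=2 (depth now 0)
Event 7 (EXEC): [MAIN] PC=2: DEC 4 -> ACC=-5
Event 8 (INT 0): INT 0 arrives: push (MAIN, PC=3), enter IRQ0 at PC=0 (depth now 1)
Event 9 (INT 0): INT 0 arrives: push (IRQ0, PC=0), enter IRQ0 at PC=0 (depth now 2)
Event 10 (EXEC): [IRQ0] PC=0: INC 1 -> ACC=-4
Event 11 (EXEC): [IRQ0] PC=1: INC 3 -> ACC=-1
Event 12 (EXEC): [IRQ0] PC=2: IRET -> resume IRQ0 at PC=0 (depth now 1)
Event 13 (EXEC): [IRQ0] PC=0: INC 1 -> ACC=0
Event 14 (EXEC): [IRQ0] PC=1: INC 3 -> ACC=3
Event 15 (EXEC): [IRQ0] PC=2: IRET -> resume MAIN at PC=3 (depth now 0)
Event 16 (EXEC): [MAIN] PC=3: DEC 5 -> ACC=-2
Event 17 (INT 0): INT 0 arrives: push (MAIN, PC=4), enter IRQ0 at PC=0 (depth now 1)
Event 18 (INT 0): INT 0 arrives: push (IRQ0, PC=0), enter IRQ0 at PC=0 (depth now 2)
Event 19 (EXEC): [IRQ0] PC=0: INC 1 -> ACC=-1
Event 20 (EXEC): [IRQ0] PC=1: INC 3 -> ACC=2
Event 21 (EXEC): [IRQ0] PC=2: IRET -> resume IRQ0 at PC=0 (depth now 1)
Event 22 (EXEC): [IRQ0] PC=0: INC 1 -> ACC=3

Answer: IRQ0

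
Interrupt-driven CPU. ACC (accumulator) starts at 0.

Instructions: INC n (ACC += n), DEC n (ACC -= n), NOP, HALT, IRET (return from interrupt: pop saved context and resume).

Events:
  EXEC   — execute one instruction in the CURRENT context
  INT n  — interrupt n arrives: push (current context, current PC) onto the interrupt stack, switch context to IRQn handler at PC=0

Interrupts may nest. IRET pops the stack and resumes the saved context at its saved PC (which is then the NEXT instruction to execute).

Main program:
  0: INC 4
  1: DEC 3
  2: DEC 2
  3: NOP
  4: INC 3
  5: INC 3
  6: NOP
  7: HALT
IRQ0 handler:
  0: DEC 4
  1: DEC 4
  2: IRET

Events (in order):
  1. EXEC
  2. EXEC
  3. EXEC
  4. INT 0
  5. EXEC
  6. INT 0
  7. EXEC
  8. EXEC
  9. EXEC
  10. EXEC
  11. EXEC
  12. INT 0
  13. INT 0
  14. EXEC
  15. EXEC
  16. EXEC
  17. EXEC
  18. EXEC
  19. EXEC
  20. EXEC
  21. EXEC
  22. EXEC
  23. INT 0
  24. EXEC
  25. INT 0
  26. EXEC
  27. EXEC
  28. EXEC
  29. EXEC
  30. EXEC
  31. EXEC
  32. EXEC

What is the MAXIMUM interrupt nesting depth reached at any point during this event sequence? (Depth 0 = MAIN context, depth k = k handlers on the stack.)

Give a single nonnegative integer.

Event 1 (EXEC): [MAIN] PC=0: INC 4 -> ACC=4 [depth=0]
Event 2 (EXEC): [MAIN] PC=1: DEC 3 -> ACC=1 [depth=0]
Event 3 (EXEC): [MAIN] PC=2: DEC 2 -> ACC=-1 [depth=0]
Event 4 (INT 0): INT 0 arrives: push (MAIN, PC=3), enter IRQ0 at PC=0 (depth now 1) [depth=1]
Event 5 (EXEC): [IRQ0] PC=0: DEC 4 -> ACC=-5 [depth=1]
Event 6 (INT 0): INT 0 arrives: push (IRQ0, PC=1), enter IRQ0 at PC=0 (depth now 2) [depth=2]
Event 7 (EXEC): [IRQ0] PC=0: DEC 4 -> ACC=-9 [depth=2]
Event 8 (EXEC): [IRQ0] PC=1: DEC 4 -> ACC=-13 [depth=2]
Event 9 (EXEC): [IRQ0] PC=2: IRET -> resume IRQ0 at PC=1 (depth now 1) [depth=1]
Event 10 (EXEC): [IRQ0] PC=1: DEC 4 -> ACC=-17 [depth=1]
Event 11 (EXEC): [IRQ0] PC=2: IRET -> resume MAIN at PC=3 (depth now 0) [depth=0]
Event 12 (INT 0): INT 0 arrives: push (MAIN, PC=3), enter IRQ0 at PC=0 (depth now 1) [depth=1]
Event 13 (INT 0): INT 0 arrives: push (IRQ0, PC=0), enter IRQ0 at PC=0 (depth now 2) [depth=2]
Event 14 (EXEC): [IRQ0] PC=0: DEC 4 -> ACC=-21 [depth=2]
Event 15 (EXEC): [IRQ0] PC=1: DEC 4 -> ACC=-25 [depth=2]
Event 16 (EXEC): [IRQ0] PC=2: IRET -> resume IRQ0 at PC=0 (depth now 1) [depth=1]
Event 17 (EXEC): [IRQ0] PC=0: DEC 4 -> ACC=-29 [depth=1]
Event 18 (EXEC): [IRQ0] PC=1: DEC 4 -> ACC=-33 [depth=1]
Event 19 (EXEC): [IRQ0] PC=2: IRET -> resume MAIN at PC=3 (depth now 0) [depth=0]
Event 20 (EXEC): [MAIN] PC=3: NOP [depth=0]
Event 21 (EXEC): [MAIN] PC=4: INC 3 -> ACC=-30 [depth=0]
Event 22 (EXEC): [MAIN] PC=5: INC 3 -> ACC=-27 [depth=0]
Event 23 (INT 0): INT 0 arrives: push (MAIN, PC=6), enter IRQ0 at PC=0 (depth now 1) [depth=1]
Event 24 (EXEC): [IRQ0] PC=0: DEC 4 -> ACC=-31 [depth=1]
Event 25 (INT 0): INT 0 arrives: push (IRQ0, PC=1), enter IRQ0 at PC=0 (depth now 2) [depth=2]
Event 26 (EXEC): [IRQ0] PC=0: DEC 4 -> ACC=-35 [depth=2]
Event 27 (EXEC): [IRQ0] PC=1: DEC 4 -> ACC=-39 [depth=2]
Event 28 (EXEC): [IRQ0] PC=2: IRET -> resume IRQ0 at PC=1 (depth now 1) [depth=1]
Event 29 (EXEC): [IRQ0] PC=1: DEC 4 -> ACC=-43 [depth=1]
Event 30 (EXEC): [IRQ0] PC=2: IRET -> resume MAIN at PC=6 (depth now 0) [depth=0]
Event 31 (EXEC): [MAIN] PC=6: NOP [depth=0]
Event 32 (EXEC): [MAIN] PC=7: HALT [depth=0]
Max depth observed: 2

Answer: 2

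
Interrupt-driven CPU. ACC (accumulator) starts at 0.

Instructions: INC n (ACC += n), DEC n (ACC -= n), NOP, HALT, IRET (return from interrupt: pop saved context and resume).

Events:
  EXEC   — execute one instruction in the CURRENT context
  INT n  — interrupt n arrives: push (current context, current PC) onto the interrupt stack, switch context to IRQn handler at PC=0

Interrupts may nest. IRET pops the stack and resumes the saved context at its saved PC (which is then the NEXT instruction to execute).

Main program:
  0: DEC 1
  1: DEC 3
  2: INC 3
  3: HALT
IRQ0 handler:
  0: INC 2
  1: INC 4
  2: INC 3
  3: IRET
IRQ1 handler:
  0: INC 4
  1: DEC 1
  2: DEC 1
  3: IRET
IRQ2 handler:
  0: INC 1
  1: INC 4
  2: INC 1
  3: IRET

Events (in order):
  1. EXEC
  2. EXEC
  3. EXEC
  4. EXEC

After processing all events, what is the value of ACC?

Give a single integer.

Event 1 (EXEC): [MAIN] PC=0: DEC 1 -> ACC=-1
Event 2 (EXEC): [MAIN] PC=1: DEC 3 -> ACC=-4
Event 3 (EXEC): [MAIN] PC=2: INC 3 -> ACC=-1
Event 4 (EXEC): [MAIN] PC=3: HALT

Answer: -1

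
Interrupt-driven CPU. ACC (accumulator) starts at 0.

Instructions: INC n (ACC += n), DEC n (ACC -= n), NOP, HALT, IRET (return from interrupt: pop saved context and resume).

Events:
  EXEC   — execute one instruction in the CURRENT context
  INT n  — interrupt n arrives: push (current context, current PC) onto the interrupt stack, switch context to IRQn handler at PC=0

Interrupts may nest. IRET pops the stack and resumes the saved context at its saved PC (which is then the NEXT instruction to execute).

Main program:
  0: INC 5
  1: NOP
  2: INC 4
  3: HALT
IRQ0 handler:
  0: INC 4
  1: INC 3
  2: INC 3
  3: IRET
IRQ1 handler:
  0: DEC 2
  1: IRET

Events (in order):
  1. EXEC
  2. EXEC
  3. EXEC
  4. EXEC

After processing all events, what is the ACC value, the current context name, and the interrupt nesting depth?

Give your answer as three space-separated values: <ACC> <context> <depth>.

Answer: 9 MAIN 0

Derivation:
Event 1 (EXEC): [MAIN] PC=0: INC 5 -> ACC=5
Event 2 (EXEC): [MAIN] PC=1: NOP
Event 3 (EXEC): [MAIN] PC=2: INC 4 -> ACC=9
Event 4 (EXEC): [MAIN] PC=3: HALT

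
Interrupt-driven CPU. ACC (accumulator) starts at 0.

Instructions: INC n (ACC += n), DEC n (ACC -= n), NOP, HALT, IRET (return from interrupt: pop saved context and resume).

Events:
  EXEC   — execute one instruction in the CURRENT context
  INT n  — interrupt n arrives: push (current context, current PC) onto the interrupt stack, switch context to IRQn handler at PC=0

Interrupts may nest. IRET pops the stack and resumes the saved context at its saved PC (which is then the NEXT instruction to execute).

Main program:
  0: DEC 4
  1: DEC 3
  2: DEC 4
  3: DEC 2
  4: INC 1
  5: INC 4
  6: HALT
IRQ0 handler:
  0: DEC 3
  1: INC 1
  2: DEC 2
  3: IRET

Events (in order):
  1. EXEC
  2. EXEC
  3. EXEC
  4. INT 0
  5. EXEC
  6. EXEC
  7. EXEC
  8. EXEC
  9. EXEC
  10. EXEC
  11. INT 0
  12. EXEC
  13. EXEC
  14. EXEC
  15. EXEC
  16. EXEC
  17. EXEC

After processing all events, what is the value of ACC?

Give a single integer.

Event 1 (EXEC): [MAIN] PC=0: DEC 4 -> ACC=-4
Event 2 (EXEC): [MAIN] PC=1: DEC 3 -> ACC=-7
Event 3 (EXEC): [MAIN] PC=2: DEC 4 -> ACC=-11
Event 4 (INT 0): INT 0 arrives: push (MAIN, PC=3), enter IRQ0 at PC=0 (depth now 1)
Event 5 (EXEC): [IRQ0] PC=0: DEC 3 -> ACC=-14
Event 6 (EXEC): [IRQ0] PC=1: INC 1 -> ACC=-13
Event 7 (EXEC): [IRQ0] PC=2: DEC 2 -> ACC=-15
Event 8 (EXEC): [IRQ0] PC=3: IRET -> resume MAIN at PC=3 (depth now 0)
Event 9 (EXEC): [MAIN] PC=3: DEC 2 -> ACC=-17
Event 10 (EXEC): [MAIN] PC=4: INC 1 -> ACC=-16
Event 11 (INT 0): INT 0 arrives: push (MAIN, PC=5), enter IRQ0 at PC=0 (depth now 1)
Event 12 (EXEC): [IRQ0] PC=0: DEC 3 -> ACC=-19
Event 13 (EXEC): [IRQ0] PC=1: INC 1 -> ACC=-18
Event 14 (EXEC): [IRQ0] PC=2: DEC 2 -> ACC=-20
Event 15 (EXEC): [IRQ0] PC=3: IRET -> resume MAIN at PC=5 (depth now 0)
Event 16 (EXEC): [MAIN] PC=5: INC 4 -> ACC=-16
Event 17 (EXEC): [MAIN] PC=6: HALT

Answer: -16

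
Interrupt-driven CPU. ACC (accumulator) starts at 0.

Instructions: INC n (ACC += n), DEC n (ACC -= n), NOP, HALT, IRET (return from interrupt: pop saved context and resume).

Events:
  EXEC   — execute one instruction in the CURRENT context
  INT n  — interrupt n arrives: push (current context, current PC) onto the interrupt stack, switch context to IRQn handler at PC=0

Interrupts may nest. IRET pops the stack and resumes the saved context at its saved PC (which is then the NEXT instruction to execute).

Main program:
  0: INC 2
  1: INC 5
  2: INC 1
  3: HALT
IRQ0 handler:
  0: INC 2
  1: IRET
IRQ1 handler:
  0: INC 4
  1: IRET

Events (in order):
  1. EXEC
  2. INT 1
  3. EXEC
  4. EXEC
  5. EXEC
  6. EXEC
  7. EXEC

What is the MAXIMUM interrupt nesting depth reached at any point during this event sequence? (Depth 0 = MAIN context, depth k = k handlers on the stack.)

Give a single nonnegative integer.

Event 1 (EXEC): [MAIN] PC=0: INC 2 -> ACC=2 [depth=0]
Event 2 (INT 1): INT 1 arrives: push (MAIN, PC=1), enter IRQ1 at PC=0 (depth now 1) [depth=1]
Event 3 (EXEC): [IRQ1] PC=0: INC 4 -> ACC=6 [depth=1]
Event 4 (EXEC): [IRQ1] PC=1: IRET -> resume MAIN at PC=1 (depth now 0) [depth=0]
Event 5 (EXEC): [MAIN] PC=1: INC 5 -> ACC=11 [depth=0]
Event 6 (EXEC): [MAIN] PC=2: INC 1 -> ACC=12 [depth=0]
Event 7 (EXEC): [MAIN] PC=3: HALT [depth=0]
Max depth observed: 1

Answer: 1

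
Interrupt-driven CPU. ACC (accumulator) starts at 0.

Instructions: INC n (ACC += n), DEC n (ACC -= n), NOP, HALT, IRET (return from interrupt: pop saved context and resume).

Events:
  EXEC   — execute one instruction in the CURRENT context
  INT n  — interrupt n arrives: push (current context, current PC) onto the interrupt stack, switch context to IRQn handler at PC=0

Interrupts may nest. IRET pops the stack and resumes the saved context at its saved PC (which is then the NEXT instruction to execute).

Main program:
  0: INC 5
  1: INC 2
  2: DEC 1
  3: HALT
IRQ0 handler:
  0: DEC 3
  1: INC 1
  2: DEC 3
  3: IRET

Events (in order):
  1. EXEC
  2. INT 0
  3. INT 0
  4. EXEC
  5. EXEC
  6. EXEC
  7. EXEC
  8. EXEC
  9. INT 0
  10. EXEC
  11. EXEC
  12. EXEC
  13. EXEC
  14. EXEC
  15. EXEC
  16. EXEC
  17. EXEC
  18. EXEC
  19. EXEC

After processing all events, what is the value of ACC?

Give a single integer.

Answer: -9

Derivation:
Event 1 (EXEC): [MAIN] PC=0: INC 5 -> ACC=5
Event 2 (INT 0): INT 0 arrives: push (MAIN, PC=1), enter IRQ0 at PC=0 (depth now 1)
Event 3 (INT 0): INT 0 arrives: push (IRQ0, PC=0), enter IRQ0 at PC=0 (depth now 2)
Event 4 (EXEC): [IRQ0] PC=0: DEC 3 -> ACC=2
Event 5 (EXEC): [IRQ0] PC=1: INC 1 -> ACC=3
Event 6 (EXEC): [IRQ0] PC=2: DEC 3 -> ACC=0
Event 7 (EXEC): [IRQ0] PC=3: IRET -> resume IRQ0 at PC=0 (depth now 1)
Event 8 (EXEC): [IRQ0] PC=0: DEC 3 -> ACC=-3
Event 9 (INT 0): INT 0 arrives: push (IRQ0, PC=1), enter IRQ0 at PC=0 (depth now 2)
Event 10 (EXEC): [IRQ0] PC=0: DEC 3 -> ACC=-6
Event 11 (EXEC): [IRQ0] PC=1: INC 1 -> ACC=-5
Event 12 (EXEC): [IRQ0] PC=2: DEC 3 -> ACC=-8
Event 13 (EXEC): [IRQ0] PC=3: IRET -> resume IRQ0 at PC=1 (depth now 1)
Event 14 (EXEC): [IRQ0] PC=1: INC 1 -> ACC=-7
Event 15 (EXEC): [IRQ0] PC=2: DEC 3 -> ACC=-10
Event 16 (EXEC): [IRQ0] PC=3: IRET -> resume MAIN at PC=1 (depth now 0)
Event 17 (EXEC): [MAIN] PC=1: INC 2 -> ACC=-8
Event 18 (EXEC): [MAIN] PC=2: DEC 1 -> ACC=-9
Event 19 (EXEC): [MAIN] PC=3: HALT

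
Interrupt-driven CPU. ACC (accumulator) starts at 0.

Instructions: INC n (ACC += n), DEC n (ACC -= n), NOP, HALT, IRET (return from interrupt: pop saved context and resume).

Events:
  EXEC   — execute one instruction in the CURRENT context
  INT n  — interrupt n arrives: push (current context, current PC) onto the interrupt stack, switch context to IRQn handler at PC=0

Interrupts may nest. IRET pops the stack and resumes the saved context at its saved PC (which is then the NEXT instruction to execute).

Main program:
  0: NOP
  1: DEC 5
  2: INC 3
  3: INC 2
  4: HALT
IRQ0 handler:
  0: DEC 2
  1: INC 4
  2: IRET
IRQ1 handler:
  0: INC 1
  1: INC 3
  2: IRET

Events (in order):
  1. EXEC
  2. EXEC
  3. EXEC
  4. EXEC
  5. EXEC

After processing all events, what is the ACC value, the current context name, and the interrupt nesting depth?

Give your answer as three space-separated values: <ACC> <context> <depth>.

Event 1 (EXEC): [MAIN] PC=0: NOP
Event 2 (EXEC): [MAIN] PC=1: DEC 5 -> ACC=-5
Event 3 (EXEC): [MAIN] PC=2: INC 3 -> ACC=-2
Event 4 (EXEC): [MAIN] PC=3: INC 2 -> ACC=0
Event 5 (EXEC): [MAIN] PC=4: HALT

Answer: 0 MAIN 0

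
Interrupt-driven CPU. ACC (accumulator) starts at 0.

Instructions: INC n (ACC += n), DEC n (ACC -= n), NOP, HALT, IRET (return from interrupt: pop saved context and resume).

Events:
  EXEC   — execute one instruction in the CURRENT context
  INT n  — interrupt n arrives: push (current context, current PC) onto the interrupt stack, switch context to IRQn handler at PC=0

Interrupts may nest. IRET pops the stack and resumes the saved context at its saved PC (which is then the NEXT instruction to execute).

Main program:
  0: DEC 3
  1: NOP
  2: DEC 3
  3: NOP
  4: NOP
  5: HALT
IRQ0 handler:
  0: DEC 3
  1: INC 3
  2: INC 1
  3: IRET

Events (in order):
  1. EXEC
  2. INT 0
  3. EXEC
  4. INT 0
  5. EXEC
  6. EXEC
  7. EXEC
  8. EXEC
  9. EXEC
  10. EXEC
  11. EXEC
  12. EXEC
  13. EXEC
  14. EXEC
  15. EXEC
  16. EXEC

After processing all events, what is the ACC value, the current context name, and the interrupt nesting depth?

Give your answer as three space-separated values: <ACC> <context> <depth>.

Event 1 (EXEC): [MAIN] PC=0: DEC 3 -> ACC=-3
Event 2 (INT 0): INT 0 arrives: push (MAIN, PC=1), enter IRQ0 at PC=0 (depth now 1)
Event 3 (EXEC): [IRQ0] PC=0: DEC 3 -> ACC=-6
Event 4 (INT 0): INT 0 arrives: push (IRQ0, PC=1), enter IRQ0 at PC=0 (depth now 2)
Event 5 (EXEC): [IRQ0] PC=0: DEC 3 -> ACC=-9
Event 6 (EXEC): [IRQ0] PC=1: INC 3 -> ACC=-6
Event 7 (EXEC): [IRQ0] PC=2: INC 1 -> ACC=-5
Event 8 (EXEC): [IRQ0] PC=3: IRET -> resume IRQ0 at PC=1 (depth now 1)
Event 9 (EXEC): [IRQ0] PC=1: INC 3 -> ACC=-2
Event 10 (EXEC): [IRQ0] PC=2: INC 1 -> ACC=-1
Event 11 (EXEC): [IRQ0] PC=3: IRET -> resume MAIN at PC=1 (depth now 0)
Event 12 (EXEC): [MAIN] PC=1: NOP
Event 13 (EXEC): [MAIN] PC=2: DEC 3 -> ACC=-4
Event 14 (EXEC): [MAIN] PC=3: NOP
Event 15 (EXEC): [MAIN] PC=4: NOP
Event 16 (EXEC): [MAIN] PC=5: HALT

Answer: -4 MAIN 0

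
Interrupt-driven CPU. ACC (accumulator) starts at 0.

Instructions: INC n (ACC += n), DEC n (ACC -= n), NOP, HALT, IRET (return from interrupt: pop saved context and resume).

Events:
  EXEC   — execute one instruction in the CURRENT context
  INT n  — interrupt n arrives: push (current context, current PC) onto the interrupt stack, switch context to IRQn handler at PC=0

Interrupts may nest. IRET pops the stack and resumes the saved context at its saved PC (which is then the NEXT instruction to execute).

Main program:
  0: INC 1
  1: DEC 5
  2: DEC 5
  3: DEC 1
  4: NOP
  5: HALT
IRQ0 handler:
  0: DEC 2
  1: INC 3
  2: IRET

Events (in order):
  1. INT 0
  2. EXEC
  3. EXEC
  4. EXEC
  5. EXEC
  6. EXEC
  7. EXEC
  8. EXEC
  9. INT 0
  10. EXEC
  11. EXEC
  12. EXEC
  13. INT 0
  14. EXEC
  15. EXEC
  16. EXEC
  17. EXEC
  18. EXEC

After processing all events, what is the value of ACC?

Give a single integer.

Answer: -7

Derivation:
Event 1 (INT 0): INT 0 arrives: push (MAIN, PC=0), enter IRQ0 at PC=0 (depth now 1)
Event 2 (EXEC): [IRQ0] PC=0: DEC 2 -> ACC=-2
Event 3 (EXEC): [IRQ0] PC=1: INC 3 -> ACC=1
Event 4 (EXEC): [IRQ0] PC=2: IRET -> resume MAIN at PC=0 (depth now 0)
Event 5 (EXEC): [MAIN] PC=0: INC 1 -> ACC=2
Event 6 (EXEC): [MAIN] PC=1: DEC 5 -> ACC=-3
Event 7 (EXEC): [MAIN] PC=2: DEC 5 -> ACC=-8
Event 8 (EXEC): [MAIN] PC=3: DEC 1 -> ACC=-9
Event 9 (INT 0): INT 0 arrives: push (MAIN, PC=4), enter IRQ0 at PC=0 (depth now 1)
Event 10 (EXEC): [IRQ0] PC=0: DEC 2 -> ACC=-11
Event 11 (EXEC): [IRQ0] PC=1: INC 3 -> ACC=-8
Event 12 (EXEC): [IRQ0] PC=2: IRET -> resume MAIN at PC=4 (depth now 0)
Event 13 (INT 0): INT 0 arrives: push (MAIN, PC=4), enter IRQ0 at PC=0 (depth now 1)
Event 14 (EXEC): [IRQ0] PC=0: DEC 2 -> ACC=-10
Event 15 (EXEC): [IRQ0] PC=1: INC 3 -> ACC=-7
Event 16 (EXEC): [IRQ0] PC=2: IRET -> resume MAIN at PC=4 (depth now 0)
Event 17 (EXEC): [MAIN] PC=4: NOP
Event 18 (EXEC): [MAIN] PC=5: HALT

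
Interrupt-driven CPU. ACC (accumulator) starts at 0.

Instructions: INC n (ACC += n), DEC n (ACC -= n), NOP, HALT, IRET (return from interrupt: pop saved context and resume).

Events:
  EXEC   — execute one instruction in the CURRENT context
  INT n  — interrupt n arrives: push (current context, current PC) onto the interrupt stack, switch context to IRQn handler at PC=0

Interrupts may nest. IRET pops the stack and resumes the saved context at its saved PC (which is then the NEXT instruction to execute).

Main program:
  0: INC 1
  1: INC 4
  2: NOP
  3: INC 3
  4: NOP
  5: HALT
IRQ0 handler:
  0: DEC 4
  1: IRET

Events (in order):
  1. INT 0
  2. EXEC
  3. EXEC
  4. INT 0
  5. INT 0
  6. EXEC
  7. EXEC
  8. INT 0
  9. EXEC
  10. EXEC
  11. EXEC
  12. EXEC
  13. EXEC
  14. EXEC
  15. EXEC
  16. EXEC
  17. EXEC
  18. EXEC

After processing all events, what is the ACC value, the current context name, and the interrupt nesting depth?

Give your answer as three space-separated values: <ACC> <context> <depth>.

Event 1 (INT 0): INT 0 arrives: push (MAIN, PC=0), enter IRQ0 at PC=0 (depth now 1)
Event 2 (EXEC): [IRQ0] PC=0: DEC 4 -> ACC=-4
Event 3 (EXEC): [IRQ0] PC=1: IRET -> resume MAIN at PC=0 (depth now 0)
Event 4 (INT 0): INT 0 arrives: push (MAIN, PC=0), enter IRQ0 at PC=0 (depth now 1)
Event 5 (INT 0): INT 0 arrives: push (IRQ0, PC=0), enter IRQ0 at PC=0 (depth now 2)
Event 6 (EXEC): [IRQ0] PC=0: DEC 4 -> ACC=-8
Event 7 (EXEC): [IRQ0] PC=1: IRET -> resume IRQ0 at PC=0 (depth now 1)
Event 8 (INT 0): INT 0 arrives: push (IRQ0, PC=0), enter IRQ0 at PC=0 (depth now 2)
Event 9 (EXEC): [IRQ0] PC=0: DEC 4 -> ACC=-12
Event 10 (EXEC): [IRQ0] PC=1: IRET -> resume IRQ0 at PC=0 (depth now 1)
Event 11 (EXEC): [IRQ0] PC=0: DEC 4 -> ACC=-16
Event 12 (EXEC): [IRQ0] PC=1: IRET -> resume MAIN at PC=0 (depth now 0)
Event 13 (EXEC): [MAIN] PC=0: INC 1 -> ACC=-15
Event 14 (EXEC): [MAIN] PC=1: INC 4 -> ACC=-11
Event 15 (EXEC): [MAIN] PC=2: NOP
Event 16 (EXEC): [MAIN] PC=3: INC 3 -> ACC=-8
Event 17 (EXEC): [MAIN] PC=4: NOP
Event 18 (EXEC): [MAIN] PC=5: HALT

Answer: -8 MAIN 0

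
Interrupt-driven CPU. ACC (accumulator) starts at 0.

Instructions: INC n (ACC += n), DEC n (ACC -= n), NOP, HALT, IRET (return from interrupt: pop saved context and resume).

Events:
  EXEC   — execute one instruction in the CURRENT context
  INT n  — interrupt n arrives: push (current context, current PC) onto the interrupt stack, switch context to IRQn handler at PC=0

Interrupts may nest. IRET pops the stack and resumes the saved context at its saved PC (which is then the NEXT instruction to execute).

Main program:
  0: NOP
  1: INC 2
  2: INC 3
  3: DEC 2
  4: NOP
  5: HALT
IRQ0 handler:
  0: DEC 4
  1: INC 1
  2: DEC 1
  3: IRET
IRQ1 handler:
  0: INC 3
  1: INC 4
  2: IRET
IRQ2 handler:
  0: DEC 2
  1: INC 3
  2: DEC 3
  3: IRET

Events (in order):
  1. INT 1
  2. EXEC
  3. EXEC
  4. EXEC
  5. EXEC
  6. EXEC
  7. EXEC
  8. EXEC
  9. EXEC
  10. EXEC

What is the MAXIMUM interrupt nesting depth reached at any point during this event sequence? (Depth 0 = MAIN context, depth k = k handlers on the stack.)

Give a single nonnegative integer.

Answer: 1

Derivation:
Event 1 (INT 1): INT 1 arrives: push (MAIN, PC=0), enter IRQ1 at PC=0 (depth now 1) [depth=1]
Event 2 (EXEC): [IRQ1] PC=0: INC 3 -> ACC=3 [depth=1]
Event 3 (EXEC): [IRQ1] PC=1: INC 4 -> ACC=7 [depth=1]
Event 4 (EXEC): [IRQ1] PC=2: IRET -> resume MAIN at PC=0 (depth now 0) [depth=0]
Event 5 (EXEC): [MAIN] PC=0: NOP [depth=0]
Event 6 (EXEC): [MAIN] PC=1: INC 2 -> ACC=9 [depth=0]
Event 7 (EXEC): [MAIN] PC=2: INC 3 -> ACC=12 [depth=0]
Event 8 (EXEC): [MAIN] PC=3: DEC 2 -> ACC=10 [depth=0]
Event 9 (EXEC): [MAIN] PC=4: NOP [depth=0]
Event 10 (EXEC): [MAIN] PC=5: HALT [depth=0]
Max depth observed: 1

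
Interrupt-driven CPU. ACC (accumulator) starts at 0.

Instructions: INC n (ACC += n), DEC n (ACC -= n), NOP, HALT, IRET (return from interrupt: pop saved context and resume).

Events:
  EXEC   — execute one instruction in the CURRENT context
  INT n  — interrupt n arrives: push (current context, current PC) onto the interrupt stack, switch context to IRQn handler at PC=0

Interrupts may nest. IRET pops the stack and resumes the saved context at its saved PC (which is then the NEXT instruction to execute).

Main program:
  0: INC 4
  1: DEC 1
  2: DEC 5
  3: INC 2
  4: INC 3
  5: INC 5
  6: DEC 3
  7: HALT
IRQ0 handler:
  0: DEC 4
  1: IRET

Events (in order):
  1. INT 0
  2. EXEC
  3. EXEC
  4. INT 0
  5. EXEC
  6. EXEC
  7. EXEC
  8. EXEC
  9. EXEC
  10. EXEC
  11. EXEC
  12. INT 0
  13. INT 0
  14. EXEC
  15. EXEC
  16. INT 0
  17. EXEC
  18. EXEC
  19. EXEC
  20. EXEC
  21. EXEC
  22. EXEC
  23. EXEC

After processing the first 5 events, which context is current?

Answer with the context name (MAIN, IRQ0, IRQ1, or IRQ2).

Event 1 (INT 0): INT 0 arrives: push (MAIN, PC=0), enter IRQ0 at PC=0 (depth now 1)
Event 2 (EXEC): [IRQ0] PC=0: DEC 4 -> ACC=-4
Event 3 (EXEC): [IRQ0] PC=1: IRET -> resume MAIN at PC=0 (depth now 0)
Event 4 (INT 0): INT 0 arrives: push (MAIN, PC=0), enter IRQ0 at PC=0 (depth now 1)
Event 5 (EXEC): [IRQ0] PC=0: DEC 4 -> ACC=-8

Answer: IRQ0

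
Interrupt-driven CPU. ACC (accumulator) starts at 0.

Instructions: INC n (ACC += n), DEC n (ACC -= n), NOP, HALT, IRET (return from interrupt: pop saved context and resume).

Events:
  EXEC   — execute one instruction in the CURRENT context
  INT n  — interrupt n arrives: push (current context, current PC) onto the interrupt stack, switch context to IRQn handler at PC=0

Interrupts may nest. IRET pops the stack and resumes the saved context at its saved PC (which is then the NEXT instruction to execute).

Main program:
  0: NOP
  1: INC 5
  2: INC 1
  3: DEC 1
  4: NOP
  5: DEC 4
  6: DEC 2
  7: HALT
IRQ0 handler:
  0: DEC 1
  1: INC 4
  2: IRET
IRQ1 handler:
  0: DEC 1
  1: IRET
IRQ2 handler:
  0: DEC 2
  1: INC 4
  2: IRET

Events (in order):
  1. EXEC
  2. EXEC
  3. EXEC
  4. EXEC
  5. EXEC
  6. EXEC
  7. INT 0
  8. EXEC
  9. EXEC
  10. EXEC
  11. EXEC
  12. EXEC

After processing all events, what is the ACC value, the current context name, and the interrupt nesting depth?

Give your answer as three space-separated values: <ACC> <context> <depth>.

Event 1 (EXEC): [MAIN] PC=0: NOP
Event 2 (EXEC): [MAIN] PC=1: INC 5 -> ACC=5
Event 3 (EXEC): [MAIN] PC=2: INC 1 -> ACC=6
Event 4 (EXEC): [MAIN] PC=3: DEC 1 -> ACC=5
Event 5 (EXEC): [MAIN] PC=4: NOP
Event 6 (EXEC): [MAIN] PC=5: DEC 4 -> ACC=1
Event 7 (INT 0): INT 0 arrives: push (MAIN, PC=6), enter IRQ0 at PC=0 (depth now 1)
Event 8 (EXEC): [IRQ0] PC=0: DEC 1 -> ACC=0
Event 9 (EXEC): [IRQ0] PC=1: INC 4 -> ACC=4
Event 10 (EXEC): [IRQ0] PC=2: IRET -> resume MAIN at PC=6 (depth now 0)
Event 11 (EXEC): [MAIN] PC=6: DEC 2 -> ACC=2
Event 12 (EXEC): [MAIN] PC=7: HALT

Answer: 2 MAIN 0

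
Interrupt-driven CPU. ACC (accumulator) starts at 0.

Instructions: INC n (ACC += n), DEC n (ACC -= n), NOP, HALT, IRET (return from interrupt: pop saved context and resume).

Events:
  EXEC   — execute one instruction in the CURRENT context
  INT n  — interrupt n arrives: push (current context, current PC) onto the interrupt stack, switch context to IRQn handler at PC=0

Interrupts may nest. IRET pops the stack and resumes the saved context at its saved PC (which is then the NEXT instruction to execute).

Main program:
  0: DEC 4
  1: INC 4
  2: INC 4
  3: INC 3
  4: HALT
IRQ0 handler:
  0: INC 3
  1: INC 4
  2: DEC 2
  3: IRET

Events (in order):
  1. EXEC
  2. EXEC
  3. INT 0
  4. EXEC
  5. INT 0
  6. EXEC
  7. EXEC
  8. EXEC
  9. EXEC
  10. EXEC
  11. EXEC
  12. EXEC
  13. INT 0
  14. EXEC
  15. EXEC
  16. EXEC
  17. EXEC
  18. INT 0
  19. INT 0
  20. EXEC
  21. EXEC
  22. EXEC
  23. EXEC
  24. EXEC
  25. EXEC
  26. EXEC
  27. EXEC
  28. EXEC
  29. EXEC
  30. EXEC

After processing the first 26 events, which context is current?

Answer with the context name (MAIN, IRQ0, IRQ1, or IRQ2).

Event 1 (EXEC): [MAIN] PC=0: DEC 4 -> ACC=-4
Event 2 (EXEC): [MAIN] PC=1: INC 4 -> ACC=0
Event 3 (INT 0): INT 0 arrives: push (MAIN, PC=2), enter IRQ0 at PC=0 (depth now 1)
Event 4 (EXEC): [IRQ0] PC=0: INC 3 -> ACC=3
Event 5 (INT 0): INT 0 arrives: push (IRQ0, PC=1), enter IRQ0 at PC=0 (depth now 2)
Event 6 (EXEC): [IRQ0] PC=0: INC 3 -> ACC=6
Event 7 (EXEC): [IRQ0] PC=1: INC 4 -> ACC=10
Event 8 (EXEC): [IRQ0] PC=2: DEC 2 -> ACC=8
Event 9 (EXEC): [IRQ0] PC=3: IRET -> resume IRQ0 at PC=1 (depth now 1)
Event 10 (EXEC): [IRQ0] PC=1: INC 4 -> ACC=12
Event 11 (EXEC): [IRQ0] PC=2: DEC 2 -> ACC=10
Event 12 (EXEC): [IRQ0] PC=3: IRET -> resume MAIN at PC=2 (depth now 0)
Event 13 (INT 0): INT 0 arrives: push (MAIN, PC=2), enter IRQ0 at PC=0 (depth now 1)
Event 14 (EXEC): [IRQ0] PC=0: INC 3 -> ACC=13
Event 15 (EXEC): [IRQ0] PC=1: INC 4 -> ACC=17
Event 16 (EXEC): [IRQ0] PC=2: DEC 2 -> ACC=15
Event 17 (EXEC): [IRQ0] PC=3: IRET -> resume MAIN at PC=2 (depth now 0)
Event 18 (INT 0): INT 0 arrives: push (MAIN, PC=2), enter IRQ0 at PC=0 (depth now 1)
Event 19 (INT 0): INT 0 arrives: push (IRQ0, PC=0), enter IRQ0 at PC=0 (depth now 2)
Event 20 (EXEC): [IRQ0] PC=0: INC 3 -> ACC=18
Event 21 (EXEC): [IRQ0] PC=1: INC 4 -> ACC=22
Event 22 (EXEC): [IRQ0] PC=2: DEC 2 -> ACC=20
Event 23 (EXEC): [IRQ0] PC=3: IRET -> resume IRQ0 at PC=0 (depth now 1)
Event 24 (EXEC): [IRQ0] PC=0: INC 3 -> ACC=23
Event 25 (EXEC): [IRQ0] PC=1: INC 4 -> ACC=27
Event 26 (EXEC): [IRQ0] PC=2: DEC 2 -> ACC=25

Answer: IRQ0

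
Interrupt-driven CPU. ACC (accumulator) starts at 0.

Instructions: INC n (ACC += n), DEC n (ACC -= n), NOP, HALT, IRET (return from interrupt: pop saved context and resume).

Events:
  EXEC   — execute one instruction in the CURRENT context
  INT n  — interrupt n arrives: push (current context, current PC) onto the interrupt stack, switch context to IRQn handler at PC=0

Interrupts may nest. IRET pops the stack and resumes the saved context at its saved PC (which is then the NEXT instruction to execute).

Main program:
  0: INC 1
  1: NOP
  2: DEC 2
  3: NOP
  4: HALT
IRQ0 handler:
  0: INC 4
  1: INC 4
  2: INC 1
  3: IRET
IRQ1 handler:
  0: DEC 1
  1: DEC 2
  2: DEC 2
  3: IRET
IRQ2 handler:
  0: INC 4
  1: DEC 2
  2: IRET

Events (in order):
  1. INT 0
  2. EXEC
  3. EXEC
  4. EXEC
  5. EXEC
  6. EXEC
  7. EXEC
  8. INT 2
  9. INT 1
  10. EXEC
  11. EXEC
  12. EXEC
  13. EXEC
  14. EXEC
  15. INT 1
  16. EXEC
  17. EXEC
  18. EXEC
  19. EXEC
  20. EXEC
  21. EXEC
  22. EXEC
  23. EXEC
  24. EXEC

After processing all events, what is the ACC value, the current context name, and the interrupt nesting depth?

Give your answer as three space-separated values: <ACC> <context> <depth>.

Answer: 0 MAIN 0

Derivation:
Event 1 (INT 0): INT 0 arrives: push (MAIN, PC=0), enter IRQ0 at PC=0 (depth now 1)
Event 2 (EXEC): [IRQ0] PC=0: INC 4 -> ACC=4
Event 3 (EXEC): [IRQ0] PC=1: INC 4 -> ACC=8
Event 4 (EXEC): [IRQ0] PC=2: INC 1 -> ACC=9
Event 5 (EXEC): [IRQ0] PC=3: IRET -> resume MAIN at PC=0 (depth now 0)
Event 6 (EXEC): [MAIN] PC=0: INC 1 -> ACC=10
Event 7 (EXEC): [MAIN] PC=1: NOP
Event 8 (INT 2): INT 2 arrives: push (MAIN, PC=2), enter IRQ2 at PC=0 (depth now 1)
Event 9 (INT 1): INT 1 arrives: push (IRQ2, PC=0), enter IRQ1 at PC=0 (depth now 2)
Event 10 (EXEC): [IRQ1] PC=0: DEC 1 -> ACC=9
Event 11 (EXEC): [IRQ1] PC=1: DEC 2 -> ACC=7
Event 12 (EXEC): [IRQ1] PC=2: DEC 2 -> ACC=5
Event 13 (EXEC): [IRQ1] PC=3: IRET -> resume IRQ2 at PC=0 (depth now 1)
Event 14 (EXEC): [IRQ2] PC=0: INC 4 -> ACC=9
Event 15 (INT 1): INT 1 arrives: push (IRQ2, PC=1), enter IRQ1 at PC=0 (depth now 2)
Event 16 (EXEC): [IRQ1] PC=0: DEC 1 -> ACC=8
Event 17 (EXEC): [IRQ1] PC=1: DEC 2 -> ACC=6
Event 18 (EXEC): [IRQ1] PC=2: DEC 2 -> ACC=4
Event 19 (EXEC): [IRQ1] PC=3: IRET -> resume IRQ2 at PC=1 (depth now 1)
Event 20 (EXEC): [IRQ2] PC=1: DEC 2 -> ACC=2
Event 21 (EXEC): [IRQ2] PC=2: IRET -> resume MAIN at PC=2 (depth now 0)
Event 22 (EXEC): [MAIN] PC=2: DEC 2 -> ACC=0
Event 23 (EXEC): [MAIN] PC=3: NOP
Event 24 (EXEC): [MAIN] PC=4: HALT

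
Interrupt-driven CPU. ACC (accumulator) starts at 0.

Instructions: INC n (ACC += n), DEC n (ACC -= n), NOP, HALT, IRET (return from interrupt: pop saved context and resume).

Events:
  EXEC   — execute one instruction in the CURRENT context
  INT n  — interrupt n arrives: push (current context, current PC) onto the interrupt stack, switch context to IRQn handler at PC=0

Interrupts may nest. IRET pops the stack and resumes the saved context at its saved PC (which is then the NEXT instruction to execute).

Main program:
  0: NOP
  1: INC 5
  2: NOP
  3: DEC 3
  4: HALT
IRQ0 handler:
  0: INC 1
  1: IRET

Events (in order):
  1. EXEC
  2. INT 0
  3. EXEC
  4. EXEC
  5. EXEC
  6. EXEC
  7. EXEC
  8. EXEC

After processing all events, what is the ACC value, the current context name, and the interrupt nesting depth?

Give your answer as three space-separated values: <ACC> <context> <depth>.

Answer: 3 MAIN 0

Derivation:
Event 1 (EXEC): [MAIN] PC=0: NOP
Event 2 (INT 0): INT 0 arrives: push (MAIN, PC=1), enter IRQ0 at PC=0 (depth now 1)
Event 3 (EXEC): [IRQ0] PC=0: INC 1 -> ACC=1
Event 4 (EXEC): [IRQ0] PC=1: IRET -> resume MAIN at PC=1 (depth now 0)
Event 5 (EXEC): [MAIN] PC=1: INC 5 -> ACC=6
Event 6 (EXEC): [MAIN] PC=2: NOP
Event 7 (EXEC): [MAIN] PC=3: DEC 3 -> ACC=3
Event 8 (EXEC): [MAIN] PC=4: HALT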